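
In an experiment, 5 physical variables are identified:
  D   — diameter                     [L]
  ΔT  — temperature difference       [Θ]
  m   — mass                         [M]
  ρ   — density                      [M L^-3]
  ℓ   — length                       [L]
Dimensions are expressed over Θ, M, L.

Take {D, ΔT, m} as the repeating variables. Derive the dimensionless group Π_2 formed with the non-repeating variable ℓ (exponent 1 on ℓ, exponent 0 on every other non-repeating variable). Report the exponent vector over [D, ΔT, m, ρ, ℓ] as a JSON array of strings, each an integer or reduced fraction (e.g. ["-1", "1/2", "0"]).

Exponent matrix [Θ,M,L] × [D,ΔT,m,ρ,ℓ]:
  Θ: [ 0  1  0  0  0]
  M: [ 0  0  1  1  0]
  L: [ 1  0  0 -3  1]
RREF → pivots at {D,ΔT,m} ⇒ r = 3
Repeat: D,ΔT,m; free: ρ,ℓ
RREF:
  r0: [   1    0    0   -3    1]
  r1: [   0    1    0    0    0]
  r2: [   0    0    1    1    0]
Fix exponent of ℓ at 1, ρ at 0; solve each RREF row for its pivot's exponent:
  r0: exp(D) + (1)·1 = 0 ⇒ exp(D) = -1
  r1: exp(ΔT) + (0)·1 = 0 ⇒ exp(ΔT) = 0
  r2: exp(m) + (0)·1 = 0 ⇒ exp(m) = 0
Π_2 = D^-1 · ℓ

["-1", "0", "0", "0", "1"]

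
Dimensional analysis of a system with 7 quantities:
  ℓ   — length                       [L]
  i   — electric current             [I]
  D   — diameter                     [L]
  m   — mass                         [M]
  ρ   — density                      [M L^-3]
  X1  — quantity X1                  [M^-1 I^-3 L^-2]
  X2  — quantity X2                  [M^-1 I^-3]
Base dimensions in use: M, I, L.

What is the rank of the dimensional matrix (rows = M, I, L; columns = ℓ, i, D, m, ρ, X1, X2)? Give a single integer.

Write exponents as rows M,I,L / cols ℓ,i,D,m,ρ,X1,X2:
  M: [ 0  0  0  1  1 -1 -1]
  I: [ 0  1  0  0  0 -3 -3]
  L: [ 1  0  1  0 -3 -2  0]
RREF → pivots at {ℓ,i,m} ⇒ r = 3

3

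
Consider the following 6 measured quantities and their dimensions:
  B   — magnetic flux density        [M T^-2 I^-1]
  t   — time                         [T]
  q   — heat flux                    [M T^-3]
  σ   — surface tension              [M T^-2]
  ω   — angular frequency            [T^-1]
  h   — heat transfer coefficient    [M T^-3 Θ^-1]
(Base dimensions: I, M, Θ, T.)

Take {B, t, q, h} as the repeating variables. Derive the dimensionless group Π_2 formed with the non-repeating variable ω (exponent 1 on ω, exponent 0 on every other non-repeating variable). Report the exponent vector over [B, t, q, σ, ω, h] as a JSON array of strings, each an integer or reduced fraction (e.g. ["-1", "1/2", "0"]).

["0", "1", "0", "0", "1", "0"]

Dimensional matrix (I×M×Θ×T by B×t×q×σ×ω×h):
  I: [-1  0  0  0  0  0]
  M: [ 1  0  1  1  0  1]
  Θ: [ 0  0  0  0  0 -1]
  T: [-2  1 -3 -2 -1 -3]
RREF → pivots at {B,t,q,h} ⇒ r = 4
Pivot set = {B,t,q,h}, free = {σ,ω}
RREF:
  r0: [   1    0    0    0    0    0]
  r1: [   0    1    0    1   -1    0]
  r2: [   0    0    1    1    0    0]
  r3: [   0    0    0    0    0    1]
Fix exponent of ω at 1, σ at 0; solve each RREF row for its pivot's exponent:
  r0: exp(B) + (0)·1 = 0 ⇒ exp(B) = 0
  r1: exp(t) + (-1)·1 = 0 ⇒ exp(t) = 1
  r2: exp(q) + (0)·1 = 0 ⇒ exp(q) = 0
  r3: exp(h) + (0)·1 = 0 ⇒ exp(h) = 0
Π_2 = t · ω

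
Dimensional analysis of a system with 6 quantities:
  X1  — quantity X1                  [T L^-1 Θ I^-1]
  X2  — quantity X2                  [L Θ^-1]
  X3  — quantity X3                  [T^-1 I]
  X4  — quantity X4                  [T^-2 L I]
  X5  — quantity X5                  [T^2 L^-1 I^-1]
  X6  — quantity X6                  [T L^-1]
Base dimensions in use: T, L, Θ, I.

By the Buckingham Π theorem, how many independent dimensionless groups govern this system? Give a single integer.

3

Dimensional matrix (T×L×Θ×I by X1×X2×X3×X4×X5×X6):
  T: [ 1  0 -1 -2  2  1]
  L: [-1  1  0  1 -1 -1]
  Θ: [ 1 -1  0  0  0  0]
  I: [-1  0  1  1 -1  0]
RREF → pivots at {X1,X2,X4} ⇒ r = 3
6 vars − rank 3 = 3 Π groups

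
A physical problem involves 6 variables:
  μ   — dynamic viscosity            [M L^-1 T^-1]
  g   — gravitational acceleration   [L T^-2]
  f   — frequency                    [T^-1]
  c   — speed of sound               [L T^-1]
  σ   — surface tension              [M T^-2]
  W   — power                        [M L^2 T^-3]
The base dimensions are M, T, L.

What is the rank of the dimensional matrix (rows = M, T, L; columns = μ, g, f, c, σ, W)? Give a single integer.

Write exponents as rows M,T,L / cols μ,g,f,c,σ,W:
  M: [ 1  0  0  0  1  1]
  T: [-1 -2 -1 -1 -2 -3]
  L: [-1  1  0  1  0  2]
Echelon form has 3 nonzero rows (pivots: μ,g,f)

3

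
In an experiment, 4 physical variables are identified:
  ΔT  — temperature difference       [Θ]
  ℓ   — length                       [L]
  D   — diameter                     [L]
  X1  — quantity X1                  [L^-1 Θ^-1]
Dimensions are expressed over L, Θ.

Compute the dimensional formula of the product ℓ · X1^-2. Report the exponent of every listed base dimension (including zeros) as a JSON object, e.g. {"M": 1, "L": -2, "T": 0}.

{"L": 3, "Θ": 2}

Dimensional matrix (L×Θ by ΔT×ℓ×D×X1):
  L: [ 0  1  1 -1]
  Θ: [ 1  0  0 -1]
  [L]: (1)·1+(-2)·-1 = 3
  [Θ]: (1)·0+(-2)·-1 = 2
⇒ L^3 Θ^2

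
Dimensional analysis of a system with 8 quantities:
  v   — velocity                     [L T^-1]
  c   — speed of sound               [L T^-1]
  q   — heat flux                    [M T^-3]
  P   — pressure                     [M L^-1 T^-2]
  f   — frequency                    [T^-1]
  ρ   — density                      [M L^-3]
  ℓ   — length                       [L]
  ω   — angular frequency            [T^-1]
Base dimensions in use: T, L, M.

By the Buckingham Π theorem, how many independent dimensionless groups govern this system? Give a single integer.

5

Write exponents as rows T,L,M / cols v,c,q,P,f,ρ,ℓ,ω:
  T: [-1 -1 -3 -2 -1  0  0 -1]
  L: [ 1  1  0 -1  0 -3  1  0]
  M: [ 0  0  1  1  0  1  0  0]
Row reduction gives pivot columns v,q,f; rank = 3
n=8, r=3 ⇒ 5 dimensionless groups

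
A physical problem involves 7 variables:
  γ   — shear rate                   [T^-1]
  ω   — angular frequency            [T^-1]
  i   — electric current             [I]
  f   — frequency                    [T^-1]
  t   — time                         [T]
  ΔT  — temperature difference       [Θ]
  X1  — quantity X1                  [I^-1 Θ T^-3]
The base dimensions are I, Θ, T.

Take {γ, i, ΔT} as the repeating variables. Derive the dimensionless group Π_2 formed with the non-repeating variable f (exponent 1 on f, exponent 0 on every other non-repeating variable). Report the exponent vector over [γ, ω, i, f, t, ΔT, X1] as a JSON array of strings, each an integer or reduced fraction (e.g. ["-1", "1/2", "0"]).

["-1", "0", "0", "1", "0", "0", "0"]

Write exponents as rows I,Θ,T / cols γ,ω,i,f,t,ΔT,X1:
  I: [ 0  0  1  0  0  0 -1]
  Θ: [ 0  0  0  0  0  1  1]
  T: [-1 -1  0 -1  1  0 -3]
Row reduction gives pivot columns γ,i,ΔT; rank = 3
Repeat: γ,i,ΔT; free: ω,f,t,X1
RREF:
  r0: [   1    1    0    1   -1    0    3]
  r1: [   0    0    1    0    0    0   -1]
  r2: [   0    0    0    0    0    1    1]
Fix exponent of f at 1, ω at 0, t at 0, X1 at 0; solve each RREF row for its pivot's exponent:
  r0: exp(γ) + (1)·1 = 0 ⇒ exp(γ) = -1
  r1: exp(i) + (0)·1 = 0 ⇒ exp(i) = 0
  r2: exp(ΔT) + (0)·1 = 0 ⇒ exp(ΔT) = 0
Π_2 = γ^-1 · f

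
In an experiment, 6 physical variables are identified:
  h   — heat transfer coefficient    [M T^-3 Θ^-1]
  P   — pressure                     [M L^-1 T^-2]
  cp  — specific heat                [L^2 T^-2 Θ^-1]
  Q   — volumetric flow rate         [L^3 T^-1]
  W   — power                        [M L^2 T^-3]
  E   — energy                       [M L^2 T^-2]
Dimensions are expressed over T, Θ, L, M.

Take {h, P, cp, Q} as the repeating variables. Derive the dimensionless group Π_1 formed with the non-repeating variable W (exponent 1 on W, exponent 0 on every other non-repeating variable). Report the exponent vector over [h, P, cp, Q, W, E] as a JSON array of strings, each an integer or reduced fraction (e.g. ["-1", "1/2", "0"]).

Exponent matrix [T,Θ,L,M] × [h,P,cp,Q,W,E]:
  T: [-3 -2 -2 -1 -3 -2]
  Θ: [-1  0 -1  0  0  0]
  L: [ 0 -1  2  3  2  2]
  M: [ 1  1  0  0  1  1]
Echelon form has 4 nonzero rows (pivots: h,P,cp,Q)
Pivot set = {h,P,cp,Q}, free = {W,E}
RREF:
  r0: [   1    0    0    0    0  3/2]
  r1: [   0    1    0    0    1 -1/2]
  r2: [   0    0    1    0    0 -3/2]
  r3: [   0    0    0    1    1  3/2]
Fix exponent of W at 1, E at 0; solve each RREF row for its pivot's exponent:
  r0: exp(h) + (0)·1 = 0 ⇒ exp(h) = 0
  r1: exp(P) + (1)·1 = 0 ⇒ exp(P) = -1
  r2: exp(cp) + (0)·1 = 0 ⇒ exp(cp) = 0
  r3: exp(Q) + (1)·1 = 0 ⇒ exp(Q) = -1
Π_1 = P^-1 · Q^-1 · W

["0", "-1", "0", "-1", "1", "0"]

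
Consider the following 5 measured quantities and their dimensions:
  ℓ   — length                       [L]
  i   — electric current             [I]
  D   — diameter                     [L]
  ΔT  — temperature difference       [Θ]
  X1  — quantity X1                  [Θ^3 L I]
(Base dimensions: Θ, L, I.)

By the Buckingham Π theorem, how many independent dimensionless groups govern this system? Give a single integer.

2

Write exponents as rows Θ,L,I / cols ℓ,i,D,ΔT,X1:
  Θ: [ 0  0  0  1  3]
  L: [ 1  0  1  0  1]
  I: [ 0  1  0  0  1]
Row reduction gives pivot columns ℓ,i,ΔT; rank = 3
5 vars − rank 3 = 2 Π groups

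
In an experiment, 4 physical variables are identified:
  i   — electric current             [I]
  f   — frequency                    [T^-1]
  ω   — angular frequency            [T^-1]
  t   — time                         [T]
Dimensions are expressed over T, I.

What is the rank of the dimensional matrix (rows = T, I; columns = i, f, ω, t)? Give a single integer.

Dimensional matrix (T×I by i×f×ω×t):
  T: [ 0 -1 -1  1]
  I: [ 1  0  0  0]
Row reduction gives pivot columns i,f; rank = 2

2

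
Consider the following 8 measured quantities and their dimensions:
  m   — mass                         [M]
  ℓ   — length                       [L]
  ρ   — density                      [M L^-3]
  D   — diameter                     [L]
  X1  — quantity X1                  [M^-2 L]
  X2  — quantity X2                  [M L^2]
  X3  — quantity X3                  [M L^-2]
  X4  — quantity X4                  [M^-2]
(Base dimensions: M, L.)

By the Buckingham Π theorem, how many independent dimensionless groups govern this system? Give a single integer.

Write exponents as rows M,L / cols m,ℓ,ρ,D,X1,X2,X3,X4:
  M: [ 1  0  1  0 -2  1  1 -2]
  L: [ 0  1 -3  1  1  2 -2  0]
Echelon form has 2 nonzero rows (pivots: m,ℓ)
n=8, r=2 ⇒ 6 dimensionless groups

6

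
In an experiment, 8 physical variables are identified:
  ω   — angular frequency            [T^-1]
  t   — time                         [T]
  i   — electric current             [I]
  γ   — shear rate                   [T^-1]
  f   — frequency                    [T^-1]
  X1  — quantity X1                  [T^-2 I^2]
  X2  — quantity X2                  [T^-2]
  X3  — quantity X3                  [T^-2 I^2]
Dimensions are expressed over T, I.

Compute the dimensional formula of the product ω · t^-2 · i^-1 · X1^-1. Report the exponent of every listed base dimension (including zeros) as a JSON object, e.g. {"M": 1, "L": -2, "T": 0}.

Write exponents as rows T,I / cols ω,t,i,γ,f,X1,X2,X3:
  T: [-1  1  0 -1 -1 -2 -2 -2]
  I: [ 0  0  1  0  0  2  0  2]
  [T]: (1)·-1+(-2)·1+(-1)·0+(-1)·-2 = -1
  [I]: (1)·0+(-2)·0+(-1)·1+(-1)·2 = -3
⇒ T^-1 I^-3

{"T": -1, "I": -3}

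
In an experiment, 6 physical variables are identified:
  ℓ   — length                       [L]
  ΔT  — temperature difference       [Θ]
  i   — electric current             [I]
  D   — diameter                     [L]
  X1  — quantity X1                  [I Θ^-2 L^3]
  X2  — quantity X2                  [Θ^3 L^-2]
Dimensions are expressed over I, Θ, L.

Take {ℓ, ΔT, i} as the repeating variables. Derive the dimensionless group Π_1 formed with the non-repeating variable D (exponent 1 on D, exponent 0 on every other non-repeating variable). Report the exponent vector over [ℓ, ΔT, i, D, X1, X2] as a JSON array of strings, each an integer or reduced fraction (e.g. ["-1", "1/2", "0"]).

["-1", "0", "0", "1", "0", "0"]

Dimensional matrix (I×Θ×L by ℓ×ΔT×i×D×X1×X2):
  I: [ 0  0  1  0  1  0]
  Θ: [ 0  1  0  0 -2  3]
  L: [ 1  0  0  1  3 -2]
Echelon form has 3 nonzero rows (pivots: ℓ,ΔT,i)
Repeat: ℓ,ΔT,i; free: D,X1,X2
RREF:
  r0: [   1    0    0    1    3   -2]
  r1: [   0    1    0    0   -2    3]
  r2: [   0    0    1    0    1    0]
Fix exponent of D at 1, X1 at 0, X2 at 0; solve each RREF row for its pivot's exponent:
  r0: exp(ℓ) + (1)·1 = 0 ⇒ exp(ℓ) = -1
  r1: exp(ΔT) + (0)·1 = 0 ⇒ exp(ΔT) = 0
  r2: exp(i) + (0)·1 = 0 ⇒ exp(i) = 0
Π_1 = ℓ^-1 · D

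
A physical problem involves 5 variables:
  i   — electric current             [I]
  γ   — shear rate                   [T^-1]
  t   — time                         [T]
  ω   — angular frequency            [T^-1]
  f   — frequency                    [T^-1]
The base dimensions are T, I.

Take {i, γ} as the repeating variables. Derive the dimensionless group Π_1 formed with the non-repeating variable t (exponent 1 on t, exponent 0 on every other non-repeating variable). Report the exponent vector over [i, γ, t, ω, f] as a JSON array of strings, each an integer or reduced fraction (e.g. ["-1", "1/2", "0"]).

Write exponents as rows T,I / cols i,γ,t,ω,f:
  T: [ 0 -1  1 -1 -1]
  I: [ 1  0  0  0  0]
Row reduction gives pivot columns i,γ; rank = 2
Repeat: i,γ; free: t,ω,f
RREF:
  r0: [   1    0    0    0    0]
  r1: [   0    1   -1    1    1]
Fix exponent of t at 1, ω at 0, f at 0; solve each RREF row for its pivot's exponent:
  r0: exp(i) + (0)·1 = 0 ⇒ exp(i) = 0
  r1: exp(γ) + (-1)·1 = 0 ⇒ exp(γ) = 1
Π_1 = γ · t

["0", "1", "1", "0", "0"]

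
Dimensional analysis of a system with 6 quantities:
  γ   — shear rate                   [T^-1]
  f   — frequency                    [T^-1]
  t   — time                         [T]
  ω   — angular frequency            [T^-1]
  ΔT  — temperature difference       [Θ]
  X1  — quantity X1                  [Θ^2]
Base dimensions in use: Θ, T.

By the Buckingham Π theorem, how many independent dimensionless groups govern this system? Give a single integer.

Exponent matrix [Θ,T] × [γ,f,t,ω,ΔT,X1]:
  Θ: [ 0  0  0  0  1  2]
  T: [-1 -1  1 -1  0  0]
Echelon form has 2 nonzero rows (pivots: γ,ΔT)
Π count = n − r = 6 − 2 = 4

4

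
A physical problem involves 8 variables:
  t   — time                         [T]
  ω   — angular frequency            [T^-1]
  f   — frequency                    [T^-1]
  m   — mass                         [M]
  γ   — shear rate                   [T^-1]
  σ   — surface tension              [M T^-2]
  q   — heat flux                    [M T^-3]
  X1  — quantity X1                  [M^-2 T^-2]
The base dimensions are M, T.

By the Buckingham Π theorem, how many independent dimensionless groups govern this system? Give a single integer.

Dimensional matrix (M×T by t×ω×f×m×γ×σ×q×X1):
  M: [ 0  0  0  1  0  1  1 -2]
  T: [ 1 -1 -1  0 -1 -2 -3 -2]
Echelon form has 2 nonzero rows (pivots: t,m)
n=8, r=2 ⇒ 6 dimensionless groups

6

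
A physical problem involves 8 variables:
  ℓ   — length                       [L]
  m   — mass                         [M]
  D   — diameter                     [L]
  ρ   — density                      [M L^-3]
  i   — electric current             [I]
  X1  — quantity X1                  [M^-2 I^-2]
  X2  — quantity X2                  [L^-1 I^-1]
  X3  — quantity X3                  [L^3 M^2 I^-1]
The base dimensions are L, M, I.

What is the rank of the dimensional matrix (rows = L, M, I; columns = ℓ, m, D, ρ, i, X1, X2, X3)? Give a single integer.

3

Exponent matrix [L,M,I] × [ℓ,m,D,ρ,i,X1,X2,X3]:
  L: [ 1  0  1 -3  0  0 -1  3]
  M: [ 0  1  0  1  0 -2  0  2]
  I: [ 0  0  0  0  1 -2 -1 -1]
Row reduction gives pivot columns ℓ,m,i; rank = 3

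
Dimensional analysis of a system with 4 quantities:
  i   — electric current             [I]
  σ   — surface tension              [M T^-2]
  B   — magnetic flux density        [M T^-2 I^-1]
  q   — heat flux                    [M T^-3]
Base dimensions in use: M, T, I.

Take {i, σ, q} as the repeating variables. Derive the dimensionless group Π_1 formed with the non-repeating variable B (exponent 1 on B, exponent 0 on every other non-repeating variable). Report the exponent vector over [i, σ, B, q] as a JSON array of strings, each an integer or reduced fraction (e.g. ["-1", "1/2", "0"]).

Exponent matrix [M,T,I] × [i,σ,B,q]:
  M: [ 0  1  1  1]
  T: [ 0 -2 -2 -3]
  I: [ 1  0 -1  0]
RREF → pivots at {i,σ,q} ⇒ r = 3
Pivot set = {i,σ,q}, free = {B}
RREF:
  r0: [   1    0   -1    0]
  r1: [   0    1    1    0]
  r2: [   0    0    0    1]
Fix exponent of B at 1; solve each RREF row for its pivot's exponent:
  r0: exp(i) + (-1)·1 = 0 ⇒ exp(i) = 1
  r1: exp(σ) + (1)·1 = 0 ⇒ exp(σ) = -1
  r2: exp(q) + (0)·1 = 0 ⇒ exp(q) = 0
Π_1 = i · σ^-1 · B

["1", "-1", "1", "0"]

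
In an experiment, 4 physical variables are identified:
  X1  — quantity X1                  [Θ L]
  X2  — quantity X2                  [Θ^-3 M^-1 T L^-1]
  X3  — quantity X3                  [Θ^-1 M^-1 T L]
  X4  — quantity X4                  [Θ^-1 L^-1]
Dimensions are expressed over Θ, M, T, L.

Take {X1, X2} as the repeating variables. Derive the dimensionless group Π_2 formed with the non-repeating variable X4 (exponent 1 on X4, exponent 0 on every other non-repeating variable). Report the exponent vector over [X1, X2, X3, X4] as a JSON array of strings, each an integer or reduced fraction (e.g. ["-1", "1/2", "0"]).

Exponent matrix [Θ,M,T,L] × [X1,X2,X3,X4]:
  Θ: [ 1 -3 -1 -1]
  M: [ 0 -1 -1  0]
  T: [ 0  1  1  0]
  L: [ 1 -1  1 -1]
Row reduction gives pivot columns X1,X2; rank = 2
Repeat: X1,X2; free: X3,X4
RREF:
  r0: [   1    0    2   -1]
  r1: [   0    1    1    0]
  r2: [   0    0    0    0]
  r3: [   0    0    0    0]
Fix exponent of X4 at 1, X3 at 0; solve each RREF row for its pivot's exponent:
  r0: exp(X1) + (-1)·1 = 0 ⇒ exp(X1) = 1
  r1: exp(X2) + (0)·1 = 0 ⇒ exp(X2) = 0
Π_2 = X1 · X4

["1", "0", "0", "1"]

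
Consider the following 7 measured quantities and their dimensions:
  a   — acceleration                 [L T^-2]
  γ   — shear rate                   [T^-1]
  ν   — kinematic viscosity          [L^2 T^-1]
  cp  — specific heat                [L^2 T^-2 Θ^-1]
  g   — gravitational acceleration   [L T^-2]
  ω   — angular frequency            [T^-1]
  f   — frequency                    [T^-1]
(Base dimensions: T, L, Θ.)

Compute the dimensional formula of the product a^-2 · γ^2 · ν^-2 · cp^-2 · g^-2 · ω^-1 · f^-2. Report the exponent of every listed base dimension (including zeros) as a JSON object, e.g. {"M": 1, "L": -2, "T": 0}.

Write exponents as rows T,L,Θ / cols a,γ,ν,cp,g,ω,f:
  T: [-2 -1 -1 -2 -2 -1 -1]
  L: [ 1  0  2  2  1  0  0]
  Θ: [ 0  0  0 -1  0  0  0]
  [T]: (-2)·-2+(2)·-1+(-2)·-1+(-2)·-2+(-2)·-2+(-1)·-1+(-2)·-1 = 15
  [L]: (-2)·1+(2)·0+(-2)·2+(-2)·2+(-2)·1+(-1)·0+(-2)·0 = -12
  [Θ]: (-2)·0+(2)·0+(-2)·0+(-2)·-1+(-2)·0+(-1)·0+(-2)·0 = 2
⇒ T^15 L^-12 Θ^2

{"T": 15, "L": -12, "Θ": 2}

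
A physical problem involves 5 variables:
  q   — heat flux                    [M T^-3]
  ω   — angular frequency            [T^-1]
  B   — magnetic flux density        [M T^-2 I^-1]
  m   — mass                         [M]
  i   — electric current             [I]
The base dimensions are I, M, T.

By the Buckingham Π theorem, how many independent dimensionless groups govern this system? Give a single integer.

Dimensional matrix (I×M×T by q×ω×B×m×i):
  I: [ 0  0 -1  0  1]
  M: [ 1  0  1  1  0]
  T: [-3 -1 -2  0  0]
Echelon form has 3 nonzero rows (pivots: q,ω,B)
Π count = n − r = 5 − 3 = 2

2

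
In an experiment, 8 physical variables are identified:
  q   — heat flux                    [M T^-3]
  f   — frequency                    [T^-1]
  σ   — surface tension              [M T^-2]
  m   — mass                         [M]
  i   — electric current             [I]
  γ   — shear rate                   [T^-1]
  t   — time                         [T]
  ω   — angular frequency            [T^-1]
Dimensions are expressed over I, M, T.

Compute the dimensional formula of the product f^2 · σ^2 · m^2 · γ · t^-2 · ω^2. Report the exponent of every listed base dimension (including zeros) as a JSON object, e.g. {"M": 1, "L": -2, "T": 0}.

{"I": 0, "M": 4, "T": -11}

Exponent matrix [I,M,T] × [q,f,σ,m,i,γ,t,ω]:
  I: [ 0  0  0  0  1  0  0  0]
  M: [ 1  0  1  1  0  0  0  0]
  T: [-3 -1 -2  0  0 -1  1 -1]
  [I]: (2)·0+(2)·0+(2)·0+(1)·0+(-2)·0+(2)·0 = 0
  [M]: (2)·0+(2)·1+(2)·1+(1)·0+(-2)·0+(2)·0 = 4
  [T]: (2)·-1+(2)·-2+(2)·0+(1)·-1+(-2)·1+(2)·-1 = -11
⇒ M^4 T^-11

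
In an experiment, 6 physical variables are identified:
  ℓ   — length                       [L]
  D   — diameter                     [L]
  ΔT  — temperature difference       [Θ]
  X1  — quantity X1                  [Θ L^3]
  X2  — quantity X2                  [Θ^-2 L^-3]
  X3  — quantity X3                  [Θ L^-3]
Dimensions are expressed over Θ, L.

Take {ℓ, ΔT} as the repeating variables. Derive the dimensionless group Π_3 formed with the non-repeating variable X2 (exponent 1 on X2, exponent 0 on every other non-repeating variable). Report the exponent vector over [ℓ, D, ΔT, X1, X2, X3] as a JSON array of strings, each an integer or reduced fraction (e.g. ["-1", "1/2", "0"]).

["3", "0", "2", "0", "1", "0"]

Exponent matrix [Θ,L] × [ℓ,D,ΔT,X1,X2,X3]:
  Θ: [ 0  0  1  1 -2  1]
  L: [ 1  1  0  3 -3 -3]
Row reduction gives pivot columns ℓ,ΔT; rank = 2
Pivot set = {ℓ,ΔT}, free = {D,X1,X2,X3}
RREF:
  r0: [   1    1    0    3   -3   -3]
  r1: [   0    0    1    1   -2    1]
Fix exponent of X2 at 1, D at 0, X1 at 0, X3 at 0; solve each RREF row for its pivot's exponent:
  r0: exp(ℓ) + (-3)·1 = 0 ⇒ exp(ℓ) = 3
  r1: exp(ΔT) + (-2)·1 = 0 ⇒ exp(ΔT) = 2
Π_3 = ℓ^3 · ΔT^2 · X2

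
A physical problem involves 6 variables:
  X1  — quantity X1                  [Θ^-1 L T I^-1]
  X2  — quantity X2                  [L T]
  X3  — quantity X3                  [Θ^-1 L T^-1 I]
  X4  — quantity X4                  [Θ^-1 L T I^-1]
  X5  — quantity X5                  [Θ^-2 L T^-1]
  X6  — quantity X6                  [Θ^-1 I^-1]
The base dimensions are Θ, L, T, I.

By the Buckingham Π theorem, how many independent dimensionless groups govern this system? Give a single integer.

Exponent matrix [Θ,L,T,I] × [X1,X2,X3,X4,X5,X6]:
  Θ: [-1  0 -1 -1 -2 -1]
  L: [ 1  1  1  1  1  0]
  T: [ 1  1 -1  1 -1  0]
  I: [-1  0  1 -1  0 -1]
Echelon form has 3 nonzero rows (pivots: X1,X2,X3)
Π count = n − r = 6 − 3 = 3

3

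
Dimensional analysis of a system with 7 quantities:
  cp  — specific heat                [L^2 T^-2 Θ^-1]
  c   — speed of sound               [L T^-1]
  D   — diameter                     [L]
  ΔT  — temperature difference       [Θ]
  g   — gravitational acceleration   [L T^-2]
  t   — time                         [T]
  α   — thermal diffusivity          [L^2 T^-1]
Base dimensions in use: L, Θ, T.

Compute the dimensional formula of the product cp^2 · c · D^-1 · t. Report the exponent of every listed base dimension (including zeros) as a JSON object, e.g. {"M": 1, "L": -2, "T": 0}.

Write exponents as rows L,Θ,T / cols cp,c,D,ΔT,g,t,α:
  L: [ 2  1  1  0  1  0  2]
  Θ: [-1  0  0  1  0  0  0]
  T: [-2 -1  0  0 -2  1 -1]
  [L]: (2)·2+(1)·1+(-1)·1+(1)·0 = 4
  [Θ]: (2)·-1+(1)·0+(-1)·0+(1)·0 = -2
  [T]: (2)·-2+(1)·-1+(-1)·0+(1)·1 = -4
⇒ L^4 Θ^-2 T^-4

{"L": 4, "Θ": -2, "T": -4}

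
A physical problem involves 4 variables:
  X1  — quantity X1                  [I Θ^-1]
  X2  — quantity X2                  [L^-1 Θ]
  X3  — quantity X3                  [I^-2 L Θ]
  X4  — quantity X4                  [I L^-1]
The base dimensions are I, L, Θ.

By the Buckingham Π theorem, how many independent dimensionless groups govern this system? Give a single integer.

Dimensional matrix (I×L×Θ by X1×X2×X3×X4):
  I: [ 1  0 -2  1]
  L: [ 0 -1  1 -1]
  Θ: [-1  1  1  0]
Row reduction gives pivot columns X1,X2; rank = 2
Π count = n − r = 4 − 2 = 2

2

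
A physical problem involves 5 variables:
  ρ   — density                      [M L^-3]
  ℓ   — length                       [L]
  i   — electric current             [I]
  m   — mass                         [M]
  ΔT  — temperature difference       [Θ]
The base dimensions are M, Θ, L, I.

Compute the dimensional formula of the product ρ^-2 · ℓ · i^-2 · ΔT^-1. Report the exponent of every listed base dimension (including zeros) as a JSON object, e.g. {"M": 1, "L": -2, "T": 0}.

Exponent matrix [M,Θ,L,I] × [ρ,ℓ,i,m,ΔT]:
  M: [ 1  0  0  1  0]
  Θ: [ 0  0  0  0  1]
  L: [-3  1  0  0  0]
  I: [ 0  0  1  0  0]
  [M]: (-2)·1+(1)·0+(-2)·0+(-1)·0 = -2
  [Θ]: (-2)·0+(1)·0+(-2)·0+(-1)·1 = -1
  [L]: (-2)·-3+(1)·1+(-2)·0+(-1)·0 = 7
  [I]: (-2)·0+(1)·0+(-2)·1+(-1)·0 = -2
⇒ M^-2 Θ^-1 L^7 I^-2

{"M": -2, "Θ": -1, "L": 7, "I": -2}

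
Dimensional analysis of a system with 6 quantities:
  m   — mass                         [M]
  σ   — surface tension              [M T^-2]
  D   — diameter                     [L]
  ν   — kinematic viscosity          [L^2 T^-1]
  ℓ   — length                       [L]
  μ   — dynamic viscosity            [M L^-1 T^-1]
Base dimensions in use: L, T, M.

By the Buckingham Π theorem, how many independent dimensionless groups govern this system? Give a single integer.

3

Dimensional matrix (L×T×M by m×σ×D×ν×ℓ×μ):
  L: [ 0  0  1  2  1 -1]
  T: [ 0 -2  0 -1  0 -1]
  M: [ 1  1  0  0  0  1]
RREF → pivots at {m,σ,D} ⇒ r = 3
Π count = n − r = 6 − 3 = 3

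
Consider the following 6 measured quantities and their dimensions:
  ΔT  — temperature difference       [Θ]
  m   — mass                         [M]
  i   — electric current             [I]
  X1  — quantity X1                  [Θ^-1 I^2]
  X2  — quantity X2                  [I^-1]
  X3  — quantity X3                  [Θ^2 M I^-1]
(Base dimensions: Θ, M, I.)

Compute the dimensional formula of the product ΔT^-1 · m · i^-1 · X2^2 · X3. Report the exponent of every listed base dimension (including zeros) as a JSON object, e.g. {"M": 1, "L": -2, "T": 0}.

Exponent matrix [Θ,M,I] × [ΔT,m,i,X1,X2,X3]:
  Θ: [ 1  0  0 -1  0  2]
  M: [ 0  1  0  0  0  1]
  I: [ 0  0  1  2 -1 -1]
  [Θ]: (-1)·1+(1)·0+(-1)·0+(2)·0+(1)·2 = 1
  [M]: (-1)·0+(1)·1+(-1)·0+(2)·0+(1)·1 = 2
  [I]: (-1)·0+(1)·0+(-1)·1+(2)·-1+(1)·-1 = -4
⇒ Θ M^2 I^-4

{"Θ": 1, "M": 2, "I": -4}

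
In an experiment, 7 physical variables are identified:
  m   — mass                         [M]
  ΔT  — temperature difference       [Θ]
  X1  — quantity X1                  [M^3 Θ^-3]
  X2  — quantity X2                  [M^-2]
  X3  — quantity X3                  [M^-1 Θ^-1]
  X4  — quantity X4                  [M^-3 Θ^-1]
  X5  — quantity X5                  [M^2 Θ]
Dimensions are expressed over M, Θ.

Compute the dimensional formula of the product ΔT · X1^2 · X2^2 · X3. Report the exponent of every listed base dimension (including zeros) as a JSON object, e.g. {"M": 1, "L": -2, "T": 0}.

Dimensional matrix (M×Θ by m×ΔT×X1×X2×X3×X4×X5):
  M: [ 1  0  3 -2 -1 -3  2]
  Θ: [ 0  1 -3  0 -1 -1  1]
  [M]: (1)·0+(2)·3+(2)·-2+(1)·-1 = 1
  [Θ]: (1)·1+(2)·-3+(2)·0+(1)·-1 = -6
⇒ M Θ^-6

{"M": 1, "Θ": -6}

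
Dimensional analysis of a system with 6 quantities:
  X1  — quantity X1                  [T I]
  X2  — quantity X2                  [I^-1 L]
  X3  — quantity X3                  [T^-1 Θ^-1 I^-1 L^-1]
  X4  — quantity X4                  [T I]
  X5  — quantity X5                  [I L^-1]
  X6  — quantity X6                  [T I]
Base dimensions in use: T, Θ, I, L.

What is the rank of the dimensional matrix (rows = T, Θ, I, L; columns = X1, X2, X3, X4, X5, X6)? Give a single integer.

3

Dimensional matrix (T×Θ×I×L by X1×X2×X3×X4×X5×X6):
  T: [ 1  0 -1  1  0  1]
  Θ: [ 0  0 -1  0  0  0]
  I: [ 1 -1 -1  1  1  1]
  L: [ 0  1 -1  0 -1  0]
RREF → pivots at {X1,X2,X3} ⇒ r = 3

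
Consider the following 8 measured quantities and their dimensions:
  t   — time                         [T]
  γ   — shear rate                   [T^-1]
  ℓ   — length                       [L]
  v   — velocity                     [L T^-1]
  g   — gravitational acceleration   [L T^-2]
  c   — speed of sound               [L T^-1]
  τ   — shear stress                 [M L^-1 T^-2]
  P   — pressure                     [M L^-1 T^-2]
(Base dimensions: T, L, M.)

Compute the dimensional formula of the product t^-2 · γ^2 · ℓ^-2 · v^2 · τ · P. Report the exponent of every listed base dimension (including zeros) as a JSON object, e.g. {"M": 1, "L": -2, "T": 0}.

{"T": -10, "L": -2, "M": 2}

Write exponents as rows T,L,M / cols t,γ,ℓ,v,g,c,τ,P:
  T: [ 1 -1  0 -1 -2 -1 -2 -2]
  L: [ 0  0  1  1  1  1 -1 -1]
  M: [ 0  0  0  0  0  0  1  1]
  [T]: (-2)·1+(2)·-1+(-2)·0+(2)·-1+(1)·-2+(1)·-2 = -10
  [L]: (-2)·0+(2)·0+(-2)·1+(2)·1+(1)·-1+(1)·-1 = -2
  [M]: (-2)·0+(2)·0+(-2)·0+(2)·0+(1)·1+(1)·1 = 2
⇒ T^-10 L^-2 M^2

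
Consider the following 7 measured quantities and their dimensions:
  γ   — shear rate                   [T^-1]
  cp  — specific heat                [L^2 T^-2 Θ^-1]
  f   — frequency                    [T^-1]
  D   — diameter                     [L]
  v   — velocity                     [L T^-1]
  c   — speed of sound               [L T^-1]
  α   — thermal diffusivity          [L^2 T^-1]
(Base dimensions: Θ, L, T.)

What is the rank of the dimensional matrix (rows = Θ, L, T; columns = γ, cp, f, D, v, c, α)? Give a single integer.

3

Exponent matrix [Θ,L,T] × [γ,cp,f,D,v,c,α]:
  Θ: [ 0 -1  0  0  0  0  0]
  L: [ 0  2  0  1  1  1  2]
  T: [-1 -2 -1  0 -1 -1 -1]
Echelon form has 3 nonzero rows (pivots: γ,cp,D)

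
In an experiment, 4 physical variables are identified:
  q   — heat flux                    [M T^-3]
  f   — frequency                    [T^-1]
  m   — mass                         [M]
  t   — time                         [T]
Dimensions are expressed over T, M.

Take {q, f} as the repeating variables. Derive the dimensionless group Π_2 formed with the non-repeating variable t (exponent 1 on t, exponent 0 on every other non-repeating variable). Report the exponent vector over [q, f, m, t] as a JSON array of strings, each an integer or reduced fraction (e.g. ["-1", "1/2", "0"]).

["0", "1", "0", "1"]

Dimensional matrix (T×M by q×f×m×t):
  T: [-3 -1  0  1]
  M: [ 1  0  1  0]
Row reduction gives pivot columns q,f; rank = 2
Repeat: q,f; free: m,t
RREF:
  r0: [   1    0    1    0]
  r1: [   0    1   -3   -1]
Fix exponent of t at 1, m at 0; solve each RREF row for its pivot's exponent:
  r0: exp(q) + (0)·1 = 0 ⇒ exp(q) = 0
  r1: exp(f) + (-1)·1 = 0 ⇒ exp(f) = 1
Π_2 = f · t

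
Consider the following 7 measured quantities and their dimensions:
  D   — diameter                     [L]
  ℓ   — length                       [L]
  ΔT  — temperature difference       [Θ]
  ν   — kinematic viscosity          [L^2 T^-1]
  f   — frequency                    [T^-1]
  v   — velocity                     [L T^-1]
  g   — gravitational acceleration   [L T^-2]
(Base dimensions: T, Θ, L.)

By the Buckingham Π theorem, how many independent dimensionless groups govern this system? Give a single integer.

4

Dimensional matrix (T×Θ×L by D×ℓ×ΔT×ν×f×v×g):
  T: [ 0  0  0 -1 -1 -1 -2]
  Θ: [ 0  0  1  0  0  0  0]
  L: [ 1  1  0  2  0  1  1]
RREF → pivots at {D,ΔT,ν} ⇒ r = 3
n=7, r=3 ⇒ 4 dimensionless groups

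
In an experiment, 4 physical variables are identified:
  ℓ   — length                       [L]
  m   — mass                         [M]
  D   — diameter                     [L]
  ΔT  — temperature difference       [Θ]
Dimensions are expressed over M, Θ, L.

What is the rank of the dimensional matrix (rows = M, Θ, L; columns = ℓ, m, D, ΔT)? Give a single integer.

Dimensional matrix (M×Θ×L by ℓ×m×D×ΔT):
  M: [ 0  1  0  0]
  Θ: [ 0  0  0  1]
  L: [ 1  0  1  0]
Row reduction gives pivot columns ℓ,m,ΔT; rank = 3

3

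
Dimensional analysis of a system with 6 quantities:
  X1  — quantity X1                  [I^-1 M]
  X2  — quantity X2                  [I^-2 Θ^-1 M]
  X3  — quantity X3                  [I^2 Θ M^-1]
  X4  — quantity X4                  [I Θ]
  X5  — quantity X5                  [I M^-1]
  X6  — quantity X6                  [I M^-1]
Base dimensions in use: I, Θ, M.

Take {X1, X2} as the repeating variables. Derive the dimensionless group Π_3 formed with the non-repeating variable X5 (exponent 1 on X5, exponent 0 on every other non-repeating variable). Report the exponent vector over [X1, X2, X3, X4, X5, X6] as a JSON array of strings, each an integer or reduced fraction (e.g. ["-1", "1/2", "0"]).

["1", "0", "0", "0", "1", "0"]

Dimensional matrix (I×Θ×M by X1×X2×X3×X4×X5×X6):
  I: [-1 -2  2  1  1  1]
  Θ: [ 0 -1  1  1  0  0]
  M: [ 1  1 -1  0 -1 -1]
RREF → pivots at {X1,X2} ⇒ r = 2
Repeat: X1,X2; free: X3,X4,X5,X6
RREF:
  r0: [   1    0    0    1   -1   -1]
  r1: [   0    1   -1   -1    0    0]
  r2: [   0    0    0    0    0    0]
Fix exponent of X5 at 1, X3 at 0, X4 at 0, X6 at 0; solve each RREF row for its pivot's exponent:
  r0: exp(X1) + (-1)·1 = 0 ⇒ exp(X1) = 1
  r1: exp(X2) + (0)·1 = 0 ⇒ exp(X2) = 0
Π_3 = X1 · X5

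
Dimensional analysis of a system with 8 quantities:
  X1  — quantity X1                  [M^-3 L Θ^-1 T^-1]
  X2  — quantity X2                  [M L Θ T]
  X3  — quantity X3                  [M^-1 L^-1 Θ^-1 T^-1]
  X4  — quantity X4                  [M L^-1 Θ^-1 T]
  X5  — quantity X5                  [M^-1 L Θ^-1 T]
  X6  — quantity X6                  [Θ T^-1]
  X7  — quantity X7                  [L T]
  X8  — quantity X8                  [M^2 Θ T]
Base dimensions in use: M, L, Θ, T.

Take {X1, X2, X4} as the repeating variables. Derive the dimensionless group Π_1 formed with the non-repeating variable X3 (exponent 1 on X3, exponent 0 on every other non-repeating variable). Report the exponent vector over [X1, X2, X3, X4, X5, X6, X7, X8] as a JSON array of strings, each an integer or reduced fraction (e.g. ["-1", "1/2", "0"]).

Exponent matrix [M,L,Θ,T] × [X1,X2,X3,X4,X5,X6,X7,X8]:
  M: [-3  1 -1  1 -1  0  0  2]
  L: [ 1  1 -1 -1  1  0  1  0]
  Θ: [-1  1 -1 -1 -1  1  0  1]
  T: [-1  1 -1  1  1 -1  1  1]
RREF → pivots at {X1,X2,X4} ⇒ r = 3
Repeat: X1,X2,X4; free: X3,X5,X6,X7,X8
RREF:
  r0: [   1    0    0    0    1 -1/2  1/2 -1/2]
  r1: [   0    1   -1    0    1 -1/2    1  1/2]
  r2: [   0    0    0    1    1   -1  1/2    0]
  r3: [   0    0    0    0    0    0    0    0]
Fix exponent of X3 at 1, X5 at 0, X6 at 0, X7 at 0, X8 at 0; solve each RREF row for its pivot's exponent:
  r0: exp(X1) + (0)·1 = 0 ⇒ exp(X1) = 0
  r1: exp(X2) + (-1)·1 = 0 ⇒ exp(X2) = 1
  r2: exp(X4) + (0)·1 = 0 ⇒ exp(X4) = 0
Π_1 = X2 · X3

["0", "1", "1", "0", "0", "0", "0", "0"]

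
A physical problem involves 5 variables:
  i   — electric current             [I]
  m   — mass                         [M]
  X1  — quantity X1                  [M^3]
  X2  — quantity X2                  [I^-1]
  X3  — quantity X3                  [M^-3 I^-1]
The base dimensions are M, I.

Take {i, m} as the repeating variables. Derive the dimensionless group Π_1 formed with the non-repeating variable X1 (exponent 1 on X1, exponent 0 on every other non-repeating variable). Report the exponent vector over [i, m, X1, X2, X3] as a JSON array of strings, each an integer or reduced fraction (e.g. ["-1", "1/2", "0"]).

["0", "-3", "1", "0", "0"]

Write exponents as rows M,I / cols i,m,X1,X2,X3:
  M: [ 0  1  3  0 -3]
  I: [ 1  0  0 -1 -1]
Row reduction gives pivot columns i,m; rank = 2
Repeat: i,m; free: X1,X2,X3
RREF:
  r0: [   1    0    0   -1   -1]
  r1: [   0    1    3    0   -3]
Fix exponent of X1 at 1, X2 at 0, X3 at 0; solve each RREF row for its pivot's exponent:
  r0: exp(i) + (0)·1 = 0 ⇒ exp(i) = 0
  r1: exp(m) + (3)·1 = 0 ⇒ exp(m) = -3
Π_1 = m^-3 · X1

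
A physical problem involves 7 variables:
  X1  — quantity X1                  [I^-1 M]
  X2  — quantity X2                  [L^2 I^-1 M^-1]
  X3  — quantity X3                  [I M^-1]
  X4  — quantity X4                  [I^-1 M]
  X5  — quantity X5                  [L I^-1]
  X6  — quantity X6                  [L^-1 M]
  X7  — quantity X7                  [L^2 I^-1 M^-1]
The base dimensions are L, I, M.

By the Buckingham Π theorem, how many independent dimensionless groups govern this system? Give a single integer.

Exponent matrix [L,I,M] × [X1,X2,X3,X4,X5,X6,X7]:
  L: [ 0  2  0  0  1 -1  2]
  I: [-1 -1  1 -1 -1  0 -1]
  M: [ 1 -1 -1  1  0  1 -1]
Row reduction gives pivot columns X1,X2; rank = 2
Π count = n − r = 7 − 2 = 5

5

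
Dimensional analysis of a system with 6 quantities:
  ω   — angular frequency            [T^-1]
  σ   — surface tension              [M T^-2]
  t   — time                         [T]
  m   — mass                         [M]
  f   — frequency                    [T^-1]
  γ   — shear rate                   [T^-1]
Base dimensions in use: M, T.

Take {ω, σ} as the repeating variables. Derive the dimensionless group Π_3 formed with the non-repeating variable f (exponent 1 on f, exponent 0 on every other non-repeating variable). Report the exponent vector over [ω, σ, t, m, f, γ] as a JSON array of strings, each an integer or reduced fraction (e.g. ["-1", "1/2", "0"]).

Dimensional matrix (M×T by ω×σ×t×m×f×γ):
  M: [ 0  1  0  1  0  0]
  T: [-1 -2  1  0 -1 -1]
Row reduction gives pivot columns ω,σ; rank = 2
Repeat: ω,σ; free: t,m,f,γ
RREF:
  r0: [   1    0   -1   -2    1    1]
  r1: [   0    1    0    1    0    0]
Fix exponent of f at 1, t at 0, m at 0, γ at 0; solve each RREF row for its pivot's exponent:
  r0: exp(ω) + (1)·1 = 0 ⇒ exp(ω) = -1
  r1: exp(σ) + (0)·1 = 0 ⇒ exp(σ) = 0
Π_3 = ω^-1 · f

["-1", "0", "0", "0", "1", "0"]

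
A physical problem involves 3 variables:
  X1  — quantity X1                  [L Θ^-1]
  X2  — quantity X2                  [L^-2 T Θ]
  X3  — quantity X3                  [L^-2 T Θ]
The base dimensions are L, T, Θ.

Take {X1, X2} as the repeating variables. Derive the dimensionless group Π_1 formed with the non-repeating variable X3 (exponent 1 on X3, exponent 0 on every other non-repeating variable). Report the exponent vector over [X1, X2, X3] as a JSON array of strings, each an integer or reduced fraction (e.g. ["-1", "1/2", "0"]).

["0", "-1", "1"]

Exponent matrix [L,T,Θ] × [X1,X2,X3]:
  L: [ 1 -2 -2]
  T: [ 0  1  1]
  Θ: [-1  1  1]
RREF → pivots at {X1,X2} ⇒ r = 2
Repeat: X1,X2; free: X3
RREF:
  r0: [   1    0    0]
  r1: [   0    1    1]
  r2: [   0    0    0]
Fix exponent of X3 at 1; solve each RREF row for its pivot's exponent:
  r0: exp(X1) + (0)·1 = 0 ⇒ exp(X1) = 0
  r1: exp(X2) + (1)·1 = 0 ⇒ exp(X2) = -1
Π_1 = X2^-1 · X3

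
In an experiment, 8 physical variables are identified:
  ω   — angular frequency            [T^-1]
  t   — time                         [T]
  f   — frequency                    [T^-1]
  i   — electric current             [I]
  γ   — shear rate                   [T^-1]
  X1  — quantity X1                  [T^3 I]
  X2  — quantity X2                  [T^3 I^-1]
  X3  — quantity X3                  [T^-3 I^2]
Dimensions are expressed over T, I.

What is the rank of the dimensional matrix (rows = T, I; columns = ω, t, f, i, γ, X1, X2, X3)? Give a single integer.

2

Exponent matrix [T,I] × [ω,t,f,i,γ,X1,X2,X3]:
  T: [-1  1 -1  0 -1  3  3 -3]
  I: [ 0  0  0  1  0  1 -1  2]
Echelon form has 2 nonzero rows (pivots: ω,i)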